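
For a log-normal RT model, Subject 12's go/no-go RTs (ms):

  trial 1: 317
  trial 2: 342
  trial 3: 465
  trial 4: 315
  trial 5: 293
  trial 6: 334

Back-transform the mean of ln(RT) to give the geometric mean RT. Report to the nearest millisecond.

ln(RT): 5.7589, 5.8348, 6.1420, 5.7526, 5.6802, 5.8111
Mean ln(RT) = 34.9796/6 = 5.82994
Geometric mean = exp(5.82994) = 340.34 ms

340 ms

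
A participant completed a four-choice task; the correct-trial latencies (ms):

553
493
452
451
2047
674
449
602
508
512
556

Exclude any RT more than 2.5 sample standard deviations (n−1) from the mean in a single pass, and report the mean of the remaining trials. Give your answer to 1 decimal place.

525.0 ms

n = 11, ΣRT = 7297, M = 663.364
Σ(x−M)² = 2153832.55; s = √(2153832.55/10) = 464.094
Cutoffs: 663.364 ± 2.5·464.094 → [-496.9, 1823.6]
Outside: 2047 → excluded.
Retained (n=10): Σ = 5250, mean = 5250/10 = 525.000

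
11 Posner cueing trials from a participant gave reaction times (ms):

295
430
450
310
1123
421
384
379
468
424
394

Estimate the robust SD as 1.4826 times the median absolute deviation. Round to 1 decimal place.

54.9 ms

Sorted: 295, 310, 379, 384, 394, 421, 424, 430, 450, 468, 1123 → median = 421
|x − 421| sorted: 0, 3, 9, 27, 29, 37, 42, 47, 111, 126, 702 → MAD = 37
Robust SD ≈ 1.4826 × 37 = 54.856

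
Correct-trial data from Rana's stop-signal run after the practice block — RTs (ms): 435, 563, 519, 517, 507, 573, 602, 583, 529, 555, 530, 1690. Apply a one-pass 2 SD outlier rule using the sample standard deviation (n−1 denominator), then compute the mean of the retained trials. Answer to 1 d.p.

n = 12, ΣRT = 7603, M = 633.583
Σ(x−M)² = 1238246.92; s = √(1238246.92/11) = 335.511
Cutoffs: 633.583 ± 2·335.511 → [-37.4, 1304.6]
Outside: 1690 → excluded.
Retained (n=11): Σ = 5913, mean = 5913/11 = 537.545

537.5 ms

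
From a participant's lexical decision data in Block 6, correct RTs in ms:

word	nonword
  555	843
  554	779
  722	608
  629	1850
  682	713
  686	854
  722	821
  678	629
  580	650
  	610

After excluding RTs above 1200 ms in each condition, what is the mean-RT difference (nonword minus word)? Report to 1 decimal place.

77.7 ms

nonword: exclude 1850
M(word) = 5808/9 = 645.333
M(nonword) = 6507/9 = 723.000
Difference = 723.000 − 645.333 = 77.667 ms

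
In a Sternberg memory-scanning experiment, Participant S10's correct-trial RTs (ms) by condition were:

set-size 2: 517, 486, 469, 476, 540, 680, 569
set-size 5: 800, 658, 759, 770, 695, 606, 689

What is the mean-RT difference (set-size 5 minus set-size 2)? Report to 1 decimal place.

177.1 ms

M(set-size 2) = 3737/7 = 533.857
M(set-size 5) = 4977/7 = 711.000
Difference = 711.000 − 533.857 = 177.143 ms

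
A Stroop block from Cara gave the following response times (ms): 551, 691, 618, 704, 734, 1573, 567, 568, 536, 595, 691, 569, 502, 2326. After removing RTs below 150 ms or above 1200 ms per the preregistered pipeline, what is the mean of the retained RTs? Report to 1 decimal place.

Excluded: 1573, 2326
Retained (n=12): Σ = 7326
Mean = 7326/12 = 610.5000

610.5 ms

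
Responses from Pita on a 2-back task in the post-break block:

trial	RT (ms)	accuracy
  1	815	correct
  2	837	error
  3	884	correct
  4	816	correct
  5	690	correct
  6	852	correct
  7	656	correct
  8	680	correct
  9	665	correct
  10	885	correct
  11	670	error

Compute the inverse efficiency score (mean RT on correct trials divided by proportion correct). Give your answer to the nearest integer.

943 ms

Correct trials (n=9): 815, 884, 816, 690, 852, 656, 680, 665, 885
Mean correct RT = 6943/9 = 771.4444 ms
Proportion correct = 9/11
IES = 771.4444 / (9/11) = 942.877 ms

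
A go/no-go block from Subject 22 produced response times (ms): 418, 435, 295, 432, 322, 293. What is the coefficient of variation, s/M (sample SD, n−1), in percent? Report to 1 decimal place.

19.0%

n = 6, Σ = 2195, M = 365.8333
Σ(x−M)² = 24126.833; s = √(24126.833/5) = 69.4649
CV = 69.4649 / 365.8333 = 0.18988 = 18.988%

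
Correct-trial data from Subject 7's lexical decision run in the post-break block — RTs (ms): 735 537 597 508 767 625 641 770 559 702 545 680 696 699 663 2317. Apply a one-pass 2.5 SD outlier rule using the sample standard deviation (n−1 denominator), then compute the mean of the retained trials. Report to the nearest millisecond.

n = 16, ΣRT = 12041, M = 752.562
Σ(x−M)² = 2709941.94; s = √(2709941.94/15) = 425.044
Cutoffs: 752.562 ± 2.5·425.044 → [-310.0, 1815.2]
Outside: 2317 → excluded.
Retained (n=15): Σ = 9724, mean = 9724/15 = 648.267

648 ms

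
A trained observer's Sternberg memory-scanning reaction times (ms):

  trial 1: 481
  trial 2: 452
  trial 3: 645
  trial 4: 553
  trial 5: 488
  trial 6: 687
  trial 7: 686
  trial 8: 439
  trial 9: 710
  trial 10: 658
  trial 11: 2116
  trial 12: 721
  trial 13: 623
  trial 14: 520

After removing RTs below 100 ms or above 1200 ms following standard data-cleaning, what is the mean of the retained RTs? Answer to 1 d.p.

589.5 ms

Excluded: 2116
Retained (n=13): Σ = 7663
Mean = 7663/13 = 589.4615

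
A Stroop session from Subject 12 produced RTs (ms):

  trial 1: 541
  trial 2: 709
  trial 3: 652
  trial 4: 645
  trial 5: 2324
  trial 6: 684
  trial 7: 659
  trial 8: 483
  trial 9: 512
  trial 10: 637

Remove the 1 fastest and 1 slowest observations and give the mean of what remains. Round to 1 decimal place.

629.9 ms

Sorted: 483, 512, 541, 637, 645, 652, 659, 684, 709, 2324
Drop lowest 1 (483) and highest 1 (2324)
Remaining (n=8): Σ = 5039, mean = 5039/8 = 629.875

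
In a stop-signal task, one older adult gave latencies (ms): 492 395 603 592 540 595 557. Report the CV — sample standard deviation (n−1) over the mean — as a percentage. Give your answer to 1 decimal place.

n = 7, Σ = 3774, M = 539.1429
Σ(x−M)² = 33310.857; s = √(33310.857/6) = 74.5105
CV = 74.5105 / 539.1429 = 0.13820 = 13.820%

13.8%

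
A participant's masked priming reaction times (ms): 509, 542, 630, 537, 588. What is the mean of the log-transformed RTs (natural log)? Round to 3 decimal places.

6.327

ln(RT): 6.2324, 6.2953, 6.4457, 6.2860, 6.3767
Σ ln(RT) = 31.6362
Mean = 31.6362/5 = 6.32723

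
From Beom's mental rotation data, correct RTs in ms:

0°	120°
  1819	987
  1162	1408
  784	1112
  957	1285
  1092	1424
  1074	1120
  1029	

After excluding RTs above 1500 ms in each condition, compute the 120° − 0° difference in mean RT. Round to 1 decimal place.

0°: exclude 1819
M(0°) = 6098/6 = 1016.333
M(120°) = 7336/6 = 1222.667
Difference = 1222.667 − 1016.333 = 206.333 ms

206.3 ms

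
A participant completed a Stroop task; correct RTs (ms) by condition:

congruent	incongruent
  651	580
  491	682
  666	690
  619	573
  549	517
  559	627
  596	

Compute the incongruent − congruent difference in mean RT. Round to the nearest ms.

21 ms

M(congruent) = 4131/7 = 590.143
M(incongruent) = 3669/6 = 611.500
Difference = 611.500 − 590.143 = 21.357 ms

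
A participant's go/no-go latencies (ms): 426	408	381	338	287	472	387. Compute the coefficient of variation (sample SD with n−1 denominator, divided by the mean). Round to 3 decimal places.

n = 7, Σ = 2699, M = 385.5714
Σ(x−M)² = 21609.714; s = √(21609.714/6) = 60.0135
CV = 60.0135 / 385.5714 = 0.15565

0.156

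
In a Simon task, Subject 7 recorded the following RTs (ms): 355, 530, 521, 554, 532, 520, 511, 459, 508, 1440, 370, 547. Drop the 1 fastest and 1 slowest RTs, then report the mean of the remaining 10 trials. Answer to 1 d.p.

505.2 ms

Sorted: 355, 370, 459, 508, 511, 520, 521, 530, 532, 547, 554, 1440
Drop lowest 1 (355) and highest 1 (1440)
Remaining (n=10): Σ = 5052, mean = 5052/10 = 505.200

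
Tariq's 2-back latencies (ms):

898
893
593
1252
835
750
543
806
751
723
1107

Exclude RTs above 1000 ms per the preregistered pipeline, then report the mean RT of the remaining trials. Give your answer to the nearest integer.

Excluded: 1107, 1252
Retained (n=9): Σ = 6792
Mean = 6792/9 = 754.6667

755 ms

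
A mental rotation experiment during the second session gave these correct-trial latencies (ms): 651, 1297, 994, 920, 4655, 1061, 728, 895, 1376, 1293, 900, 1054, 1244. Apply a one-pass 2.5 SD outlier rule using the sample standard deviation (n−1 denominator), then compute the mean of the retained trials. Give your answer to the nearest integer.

n = 13, ΣRT = 17068, M = 1312.923
Σ(x−M)² = 12690906.92; s = √(12690906.92/12) = 1028.385
Cutoffs: 1312.923 ± 2.5·1028.385 → [-1258.0, 3883.9]
Outside: 4655 → excluded.
Retained (n=12): Σ = 12413, mean = 12413/12 = 1034.417

1034 ms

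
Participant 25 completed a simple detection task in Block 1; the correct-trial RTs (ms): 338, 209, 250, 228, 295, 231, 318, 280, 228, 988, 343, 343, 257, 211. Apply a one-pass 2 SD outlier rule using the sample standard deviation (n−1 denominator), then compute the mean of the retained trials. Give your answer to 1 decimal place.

n = 14, ΣRT = 4519, M = 322.786
Σ(x−M)² = 507646.36; s = √(507646.36/13) = 197.610
Cutoffs: 322.786 ± 2·197.610 → [-72.4, 718.0]
Outside: 988 → excluded.
Retained (n=13): Σ = 3531, mean = 3531/13 = 271.615

271.6 ms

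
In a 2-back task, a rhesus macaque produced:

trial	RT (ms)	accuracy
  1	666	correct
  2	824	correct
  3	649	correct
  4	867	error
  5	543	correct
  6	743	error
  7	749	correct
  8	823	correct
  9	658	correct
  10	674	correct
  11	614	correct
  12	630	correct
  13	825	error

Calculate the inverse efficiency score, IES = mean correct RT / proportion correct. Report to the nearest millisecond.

Correct trials (n=10): 666, 824, 649, 543, 749, 823, 658, 674, 614, 630
Mean correct RT = 6830/10 = 683.0000 ms
Proportion correct = 10/13
IES = 683.0000 / (10/13) = 887.900 ms

888 ms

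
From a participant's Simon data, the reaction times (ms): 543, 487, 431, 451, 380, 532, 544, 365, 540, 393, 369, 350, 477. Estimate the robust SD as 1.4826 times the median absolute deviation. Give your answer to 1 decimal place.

Sorted: 350, 365, 369, 380, 393, 431, 451, 477, 487, 532, 540, 543, 544 → median = 451
|x − 451| sorted: 0, 20, 26, 36, 58, 71, 81, 82, 86, 89, 92, 93, 101 → MAD = 81
Robust SD ≈ 1.4826 × 81 = 120.091

120.1 ms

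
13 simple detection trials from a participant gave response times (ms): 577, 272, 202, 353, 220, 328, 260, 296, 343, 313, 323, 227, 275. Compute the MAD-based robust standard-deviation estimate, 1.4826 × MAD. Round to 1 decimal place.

Sorted: 202, 220, 227, 260, 272, 275, 296, 313, 323, 328, 343, 353, 577 → median = 296
|x − 296| sorted: 0, 17, 21, 24, 27, 32, 36, 47, 57, 69, 76, 94, 281 → MAD = 36
Robust SD ≈ 1.4826 × 36 = 53.374

53.4 ms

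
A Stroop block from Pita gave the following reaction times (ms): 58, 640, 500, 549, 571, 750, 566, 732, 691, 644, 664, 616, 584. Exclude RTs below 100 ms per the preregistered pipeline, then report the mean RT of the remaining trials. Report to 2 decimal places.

Excluded: 58
Retained (n=12): Σ = 7507
Mean = 7507/12 = 625.5833

625.58 ms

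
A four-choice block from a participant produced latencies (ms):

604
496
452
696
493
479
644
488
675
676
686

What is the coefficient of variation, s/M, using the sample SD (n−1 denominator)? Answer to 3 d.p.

n = 11, Σ = 6389, M = 580.8182
Σ(x−M)² = 97271.636; s = √(97271.636/10) = 98.6264
CV = 98.6264 / 580.8182 = 0.16981

0.170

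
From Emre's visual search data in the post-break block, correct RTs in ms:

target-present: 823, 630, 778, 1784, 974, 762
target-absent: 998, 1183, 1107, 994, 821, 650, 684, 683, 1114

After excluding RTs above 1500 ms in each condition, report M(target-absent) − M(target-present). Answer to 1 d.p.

121.5 ms

target-present: exclude 1784
M(target-present) = 3967/5 = 793.400
M(target-absent) = 8234/9 = 914.889
Difference = 914.889 − 793.400 = 121.489 ms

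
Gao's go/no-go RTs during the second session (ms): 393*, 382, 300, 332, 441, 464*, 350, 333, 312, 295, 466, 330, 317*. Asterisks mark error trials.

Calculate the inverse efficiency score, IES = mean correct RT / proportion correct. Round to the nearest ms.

Correct trials (n=10): 382, 300, 332, 441, 350, 333, 312, 295, 466, 330
Mean correct RT = 3541/10 = 354.1000 ms
Proportion correct = 10/13
IES = 354.1000 / (10/13) = 460.330 ms

460 ms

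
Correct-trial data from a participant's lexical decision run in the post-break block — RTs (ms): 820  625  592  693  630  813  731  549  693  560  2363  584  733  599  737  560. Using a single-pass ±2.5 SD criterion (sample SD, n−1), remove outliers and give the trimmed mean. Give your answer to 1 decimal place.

n = 16, ΣRT = 12282, M = 767.625
Σ(x−M)² = 2830931.75; s = √(2830931.75/15) = 434.429
Cutoffs: 767.625 ± 2.5·434.429 → [-318.4, 1853.7]
Outside: 2363 → excluded.
Retained (n=15): Σ = 9919, mean = 9919/15 = 661.267

661.3 ms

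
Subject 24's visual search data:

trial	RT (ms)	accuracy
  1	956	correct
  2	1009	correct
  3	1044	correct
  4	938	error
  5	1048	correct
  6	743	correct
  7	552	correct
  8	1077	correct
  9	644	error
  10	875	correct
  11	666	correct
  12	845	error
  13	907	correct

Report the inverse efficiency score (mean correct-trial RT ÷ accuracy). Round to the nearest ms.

Correct trials (n=10): 956, 1009, 1044, 1048, 743, 552, 1077, 875, 666, 907
Mean correct RT = 8877/10 = 887.7000 ms
Proportion correct = 10/13
IES = 887.7000 / (10/13) = 1154.010 ms

1154 ms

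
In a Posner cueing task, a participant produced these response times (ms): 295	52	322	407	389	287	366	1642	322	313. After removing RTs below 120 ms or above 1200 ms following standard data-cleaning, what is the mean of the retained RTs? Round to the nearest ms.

338 ms

Excluded: 52, 1642
Retained (n=8): Σ = 2701
Mean = 2701/8 = 337.6250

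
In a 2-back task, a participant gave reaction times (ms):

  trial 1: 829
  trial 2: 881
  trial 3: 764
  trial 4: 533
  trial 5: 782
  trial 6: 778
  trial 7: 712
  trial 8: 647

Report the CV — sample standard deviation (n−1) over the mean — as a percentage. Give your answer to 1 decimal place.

n = 8, Σ = 5926, M = 740.7500
Σ(x−M)² = 83863.500; s = √(83863.500/7) = 109.4555
CV = 109.4555 / 740.7500 = 0.14776 = 14.776%

14.8%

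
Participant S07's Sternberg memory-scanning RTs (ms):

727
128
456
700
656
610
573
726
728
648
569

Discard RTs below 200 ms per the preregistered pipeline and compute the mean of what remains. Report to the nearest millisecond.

Excluded: 128
Retained (n=10): Σ = 6393
Mean = 6393/10 = 639.3000

639 ms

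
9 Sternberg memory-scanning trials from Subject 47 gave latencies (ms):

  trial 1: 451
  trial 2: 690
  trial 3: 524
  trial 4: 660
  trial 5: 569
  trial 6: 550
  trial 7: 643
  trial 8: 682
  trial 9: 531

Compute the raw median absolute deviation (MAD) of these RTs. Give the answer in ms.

Sorted: 451, 524, 531, 550, 569, 643, 660, 682, 690 → median = 569
|x − 569|: 118, 121, 45, 91, 0, 19, 74, 113, 38
Sorted deviations: 0, 19, 38, 45, 74, 91, 113, 118, 121 → MAD = 74

74 ms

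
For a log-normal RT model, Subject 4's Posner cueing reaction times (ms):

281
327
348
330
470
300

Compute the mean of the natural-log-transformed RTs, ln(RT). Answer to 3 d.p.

ln(RT): 5.6384, 5.7900, 5.8522, 5.7991, 6.1527, 5.7038
Σ ln(RT) = 34.9361
Mean = 34.9361/6 = 5.82269

5.823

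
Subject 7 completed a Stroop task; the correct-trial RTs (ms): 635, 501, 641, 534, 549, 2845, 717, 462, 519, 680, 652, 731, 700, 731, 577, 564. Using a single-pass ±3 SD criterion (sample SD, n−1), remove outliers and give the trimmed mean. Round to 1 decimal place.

612.9 ms

n = 16, ΣRT = 12038, M = 752.375
Σ(x−M)² = 4782743.75; s = √(4782743.75/15) = 564.668
Cutoffs: 752.375 ± 3·564.668 → [-941.6, 2446.4]
Outside: 2845 → excluded.
Retained (n=15): Σ = 9193, mean = 9193/15 = 612.867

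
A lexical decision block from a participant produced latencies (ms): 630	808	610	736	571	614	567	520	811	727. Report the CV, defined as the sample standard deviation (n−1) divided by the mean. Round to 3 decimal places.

0.157

n = 10, Σ = 6594, M = 659.4000
Σ(x−M)² = 96652.400; s = √(96652.400/9) = 103.6299
CV = 103.6299 / 659.4000 = 0.15716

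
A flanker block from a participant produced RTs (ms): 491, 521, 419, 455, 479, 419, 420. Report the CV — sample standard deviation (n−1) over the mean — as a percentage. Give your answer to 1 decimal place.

n = 7, Σ = 3204, M = 457.7143
Σ(x−M)² = 9993.429; s = √(9993.429/6) = 40.8114
CV = 40.8114 / 457.7143 = 0.08916 = 8.916%

8.9%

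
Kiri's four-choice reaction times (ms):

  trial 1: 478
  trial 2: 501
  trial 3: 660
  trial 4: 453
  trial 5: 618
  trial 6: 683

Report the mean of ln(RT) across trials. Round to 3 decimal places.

6.325

ln(RT): 6.1696, 6.2166, 6.4922, 6.1159, 6.4265, 6.5265
Σ ln(RT) = 37.9473
Mean = 37.9473/6 = 6.32456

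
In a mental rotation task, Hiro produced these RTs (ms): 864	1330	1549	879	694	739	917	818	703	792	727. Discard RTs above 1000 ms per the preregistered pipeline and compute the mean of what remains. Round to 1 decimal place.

Excluded: 1330, 1549
Retained (n=9): Σ = 7133
Mean = 7133/9 = 792.5556

792.6 ms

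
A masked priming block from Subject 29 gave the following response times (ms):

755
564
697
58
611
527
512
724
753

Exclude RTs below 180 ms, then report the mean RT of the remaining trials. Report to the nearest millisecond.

643 ms

Excluded: 58
Retained (n=8): Σ = 5143
Mean = 5143/8 = 642.8750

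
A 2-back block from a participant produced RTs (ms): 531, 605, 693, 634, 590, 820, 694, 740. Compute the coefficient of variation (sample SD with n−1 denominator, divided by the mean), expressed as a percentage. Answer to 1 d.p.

n = 8, Σ = 5307, M = 663.3750
Σ(x−M)² = 59395.875; s = √(59395.875/7) = 92.1147
CV = 92.1147 / 663.3750 = 0.13886 = 13.886%

13.9%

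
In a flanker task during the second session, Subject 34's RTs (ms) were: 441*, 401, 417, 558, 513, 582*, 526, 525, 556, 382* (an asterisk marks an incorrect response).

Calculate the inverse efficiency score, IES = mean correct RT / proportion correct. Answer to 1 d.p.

713.5 ms

Correct trials (n=7): 401, 417, 558, 513, 526, 525, 556
Mean correct RT = 3496/7 = 499.4286 ms
Proportion correct = 7/10
IES = 499.4286 / (7/10) = 713.469 ms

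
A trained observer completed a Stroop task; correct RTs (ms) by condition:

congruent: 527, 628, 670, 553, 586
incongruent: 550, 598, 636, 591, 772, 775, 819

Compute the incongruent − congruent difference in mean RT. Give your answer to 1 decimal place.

84.5 ms

M(congruent) = 2964/5 = 592.800
M(incongruent) = 4741/7 = 677.286
Difference = 677.286 − 592.800 = 84.486 ms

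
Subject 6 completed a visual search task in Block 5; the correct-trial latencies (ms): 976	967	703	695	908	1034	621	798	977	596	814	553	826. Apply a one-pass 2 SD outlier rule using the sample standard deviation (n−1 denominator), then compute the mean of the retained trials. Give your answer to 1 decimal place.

n = 13, ΣRT = 10468, M = 805.231
Σ(x−M)² = 312234.31; s = √(312234.31/12) = 161.306
Cutoffs: 805.231 ± 2·161.306 → [482.6, 1127.8]
No RTs fall outside the cutoffs; all 13 retained. Mean = 10468/13 = 805.231

805.2 ms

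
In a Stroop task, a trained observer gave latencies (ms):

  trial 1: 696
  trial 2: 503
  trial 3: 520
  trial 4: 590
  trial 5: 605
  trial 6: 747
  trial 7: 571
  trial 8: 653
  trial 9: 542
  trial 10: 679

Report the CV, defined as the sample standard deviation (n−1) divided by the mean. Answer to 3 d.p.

n = 10, Σ = 6106, M = 610.6000
Σ(x−M)² = 58890.400; s = √(58890.400/9) = 80.8911
CV = 80.8911 / 610.6000 = 0.13248

0.132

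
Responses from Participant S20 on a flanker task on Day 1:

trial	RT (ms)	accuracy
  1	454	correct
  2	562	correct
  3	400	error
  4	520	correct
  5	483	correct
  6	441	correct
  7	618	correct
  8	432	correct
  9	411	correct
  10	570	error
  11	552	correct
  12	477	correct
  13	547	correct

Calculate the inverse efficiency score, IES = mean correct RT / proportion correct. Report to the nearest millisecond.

Correct trials (n=11): 454, 562, 520, 483, 441, 618, 432, 411, 552, 477, 547
Mean correct RT = 5497/11 = 499.7273 ms
Proportion correct = 11/13
IES = 499.7273 / (11/13) = 590.587 ms

591 ms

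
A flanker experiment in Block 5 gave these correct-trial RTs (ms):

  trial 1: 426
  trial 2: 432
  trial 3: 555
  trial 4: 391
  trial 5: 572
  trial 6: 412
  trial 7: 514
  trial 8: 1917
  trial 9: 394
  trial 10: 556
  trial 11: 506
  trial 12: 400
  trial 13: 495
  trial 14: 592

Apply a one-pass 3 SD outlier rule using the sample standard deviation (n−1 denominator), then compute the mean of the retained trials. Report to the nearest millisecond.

n = 14, ΣRT = 8162, M = 583.000
Σ(x−M)² = 1982470.00; s = √(1982470.00/13) = 390.510
Cutoffs: 583.000 ± 3·390.510 → [-588.5, 1754.5]
Outside: 1917 → excluded.
Retained (n=13): Σ = 6245, mean = 6245/13 = 480.385

480 ms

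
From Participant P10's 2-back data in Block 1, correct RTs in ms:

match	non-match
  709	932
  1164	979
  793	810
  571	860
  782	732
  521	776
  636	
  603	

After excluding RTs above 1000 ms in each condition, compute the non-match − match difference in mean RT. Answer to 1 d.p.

match: exclude 1164
M(match) = 4615/7 = 659.286
M(non-match) = 5089/6 = 848.167
Difference = 848.167 − 659.286 = 188.881 ms

188.9 ms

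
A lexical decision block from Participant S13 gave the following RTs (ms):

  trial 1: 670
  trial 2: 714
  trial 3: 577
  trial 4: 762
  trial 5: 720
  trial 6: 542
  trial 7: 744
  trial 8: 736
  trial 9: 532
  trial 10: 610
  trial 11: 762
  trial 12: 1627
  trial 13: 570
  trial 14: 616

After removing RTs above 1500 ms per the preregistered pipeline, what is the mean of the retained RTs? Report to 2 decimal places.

Excluded: 1627
Retained (n=13): Σ = 8555
Mean = 8555/13 = 658.0769

658.08 ms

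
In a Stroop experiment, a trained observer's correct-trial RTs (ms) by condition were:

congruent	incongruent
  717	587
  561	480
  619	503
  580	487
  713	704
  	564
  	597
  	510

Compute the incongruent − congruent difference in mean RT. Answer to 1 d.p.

-84.0 ms

M(congruent) = 3190/5 = 638.000
M(incongruent) = 4432/8 = 554.000
Difference = 554.000 − 638.000 = -84.000 ms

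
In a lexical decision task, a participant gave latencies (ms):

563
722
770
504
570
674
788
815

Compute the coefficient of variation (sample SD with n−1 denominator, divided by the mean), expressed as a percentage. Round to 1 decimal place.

17.4%

n = 8, Σ = 5406, M = 675.7500
Σ(x−M)² = 96409.500; s = √(96409.500/7) = 117.3575
CV = 117.3575 / 675.7500 = 0.17367 = 17.367%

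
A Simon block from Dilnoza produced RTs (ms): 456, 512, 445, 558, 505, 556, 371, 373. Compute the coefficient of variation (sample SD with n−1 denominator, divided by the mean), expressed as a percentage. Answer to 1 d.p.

n = 8, Σ = 3776, M = 472.0000
Σ(x−M)² = 38128.000; s = √(38128.000/7) = 73.8028
CV = 73.8028 / 472.0000 = 0.15636 = 15.636%

15.6%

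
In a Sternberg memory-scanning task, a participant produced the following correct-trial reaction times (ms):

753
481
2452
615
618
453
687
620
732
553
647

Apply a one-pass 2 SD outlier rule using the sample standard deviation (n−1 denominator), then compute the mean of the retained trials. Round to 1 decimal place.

615.9 ms

n = 11, ΣRT = 8611, M = 782.818
Σ(x−M)² = 3151795.64; s = √(3151795.64/10) = 561.409
Cutoffs: 782.818 ± 2·561.409 → [-340.0, 1905.6]
Outside: 2452 → excluded.
Retained (n=10): Σ = 6159, mean = 6159/10 = 615.900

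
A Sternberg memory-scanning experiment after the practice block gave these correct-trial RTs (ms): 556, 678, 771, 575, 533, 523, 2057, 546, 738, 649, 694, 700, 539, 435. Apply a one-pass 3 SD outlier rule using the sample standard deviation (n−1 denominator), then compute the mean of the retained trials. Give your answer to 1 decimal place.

610.5 ms

n = 14, ΣRT = 9994, M = 713.857
Σ(x−M)² = 2063807.71; s = √(2063807.71/13) = 398.440
Cutoffs: 713.857 ± 3·398.440 → [-481.5, 1909.2]
Outside: 2057 → excluded.
Retained (n=13): Σ = 7937, mean = 7937/13 = 610.538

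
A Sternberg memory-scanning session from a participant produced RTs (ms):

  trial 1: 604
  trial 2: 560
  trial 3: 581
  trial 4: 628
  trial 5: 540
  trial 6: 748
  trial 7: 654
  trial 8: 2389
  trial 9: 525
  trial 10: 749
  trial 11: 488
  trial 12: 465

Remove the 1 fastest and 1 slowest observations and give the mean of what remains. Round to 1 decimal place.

Sorted: 465, 488, 525, 540, 560, 581, 604, 628, 654, 748, 749, 2389
Drop lowest 1 (465) and highest 1 (2389)
Remaining (n=10): Σ = 6077, mean = 6077/10 = 607.700

607.7 ms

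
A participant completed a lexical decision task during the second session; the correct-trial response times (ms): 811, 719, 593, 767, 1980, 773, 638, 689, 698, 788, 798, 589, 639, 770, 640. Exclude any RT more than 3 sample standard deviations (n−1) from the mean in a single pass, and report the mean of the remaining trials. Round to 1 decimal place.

708.0 ms

n = 15, ΣRT = 11892, M = 792.800
Σ(x−M)² = 1589030.40; s = √(1589030.40/14) = 336.901
Cutoffs: 792.800 ± 3·336.901 → [-217.9, 1803.5]
Outside: 1980 → excluded.
Retained (n=14): Σ = 9912, mean = 9912/14 = 708.000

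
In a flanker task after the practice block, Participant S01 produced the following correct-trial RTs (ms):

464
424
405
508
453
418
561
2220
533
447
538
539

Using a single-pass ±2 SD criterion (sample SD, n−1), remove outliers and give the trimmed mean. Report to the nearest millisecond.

n = 12, ΣRT = 7510, M = 625.833
Σ(x−M)² = 2804069.67; s = √(2804069.67/11) = 504.891
Cutoffs: 625.833 ± 2·504.891 → [-383.9, 1635.6]
Outside: 2220 → excluded.
Retained (n=11): Σ = 5290, mean = 5290/11 = 480.909

481 ms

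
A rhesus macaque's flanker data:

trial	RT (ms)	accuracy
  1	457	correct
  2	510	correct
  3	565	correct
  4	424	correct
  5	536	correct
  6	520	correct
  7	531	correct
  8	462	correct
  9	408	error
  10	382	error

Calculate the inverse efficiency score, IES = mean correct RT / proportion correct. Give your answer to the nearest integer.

Correct trials (n=8): 457, 510, 565, 424, 536, 520, 531, 462
Mean correct RT = 4005/8 = 500.6250 ms
Proportion correct = 8/10
IES = 500.6250 / (8/10) = 625.781 ms

626 ms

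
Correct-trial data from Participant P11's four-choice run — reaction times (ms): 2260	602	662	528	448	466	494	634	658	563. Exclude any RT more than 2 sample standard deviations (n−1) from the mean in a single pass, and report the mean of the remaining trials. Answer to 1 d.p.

n = 10, ΣRT = 7315, M = 731.500
Σ(x−M)² = 2649894.50; s = √(2649894.50/9) = 542.617
Cutoffs: 731.500 ± 2·542.617 → [-353.7, 1816.7]
Outside: 2260 → excluded.
Retained (n=9): Σ = 5055, mean = 5055/9 = 561.667

561.7 ms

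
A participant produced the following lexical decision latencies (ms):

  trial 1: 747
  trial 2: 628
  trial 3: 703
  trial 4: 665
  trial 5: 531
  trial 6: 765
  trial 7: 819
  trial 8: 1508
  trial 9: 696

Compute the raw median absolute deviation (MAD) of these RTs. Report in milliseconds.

62 ms

Sorted: 531, 628, 665, 696, 703, 747, 765, 819, 1508 → median = 703
|x − 703|: 44, 75, 0, 38, 172, 62, 116, 805, 7
Sorted deviations: 0, 7, 38, 44, 62, 75, 116, 172, 805 → MAD = 62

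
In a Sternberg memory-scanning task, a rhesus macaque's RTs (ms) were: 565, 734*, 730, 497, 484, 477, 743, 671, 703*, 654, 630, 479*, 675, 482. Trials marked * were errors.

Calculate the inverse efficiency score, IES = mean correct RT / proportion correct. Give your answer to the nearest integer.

Correct trials (n=11): 565, 730, 497, 484, 477, 743, 671, 654, 630, 675, 482
Mean correct RT = 6608/11 = 600.7273 ms
Proportion correct = 11/14
IES = 600.7273 / (11/14) = 764.562 ms

765 ms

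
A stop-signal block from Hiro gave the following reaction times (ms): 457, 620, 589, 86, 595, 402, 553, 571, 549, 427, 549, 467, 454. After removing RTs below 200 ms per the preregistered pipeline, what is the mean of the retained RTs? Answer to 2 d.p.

519.42 ms

Excluded: 86
Retained (n=12): Σ = 6233
Mean = 6233/12 = 519.4167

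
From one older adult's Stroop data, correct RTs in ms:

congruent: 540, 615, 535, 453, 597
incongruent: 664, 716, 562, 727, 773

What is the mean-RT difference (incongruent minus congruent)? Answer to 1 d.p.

140.4 ms

M(congruent) = 2740/5 = 548.000
M(incongruent) = 3442/5 = 688.400
Difference = 688.400 − 548.000 = 140.400 ms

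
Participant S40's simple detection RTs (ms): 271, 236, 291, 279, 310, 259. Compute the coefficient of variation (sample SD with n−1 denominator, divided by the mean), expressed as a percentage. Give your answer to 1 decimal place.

9.3%

n = 6, Σ = 1646, M = 274.3333
Σ(x−M)² = 3287.333; s = √(3287.333/5) = 25.6411
CV = 25.6411 / 274.3333 = 0.09347 = 9.347%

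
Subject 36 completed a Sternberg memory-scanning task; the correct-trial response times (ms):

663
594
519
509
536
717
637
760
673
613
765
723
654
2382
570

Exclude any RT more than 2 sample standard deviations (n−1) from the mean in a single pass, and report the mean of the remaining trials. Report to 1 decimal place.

638.1 ms

n = 15, ΣRT = 11315, M = 754.333
Σ(x−M)² = 2933511.33; s = √(2933511.33/14) = 457.752
Cutoffs: 754.333 ± 2·457.752 → [-161.2, 1669.8]
Outside: 2382 → excluded.
Retained (n=14): Σ = 8933, mean = 8933/14 = 638.071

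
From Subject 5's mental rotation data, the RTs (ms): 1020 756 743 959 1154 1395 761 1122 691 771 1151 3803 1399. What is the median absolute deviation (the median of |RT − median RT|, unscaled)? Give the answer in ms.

259 ms

Sorted: 691, 743, 756, 761, 771, 959, 1020, 1122, 1151, 1154, 1395, 1399, 3803 → median = 1020
|x − 1020|: 0, 264, 277, 61, 134, 375, 259, 102, 329, 249, 131, 2783, 379
Sorted deviations: 0, 61, 102, 131, 134, 249, 259, 264, 277, 329, 375, 379, 2783 → MAD = 259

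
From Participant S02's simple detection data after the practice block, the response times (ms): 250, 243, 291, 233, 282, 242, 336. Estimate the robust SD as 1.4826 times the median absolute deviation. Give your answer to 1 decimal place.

25.2 ms

Sorted: 233, 242, 243, 250, 282, 291, 336 → median = 250
|x − 250| sorted: 0, 7, 8, 17, 32, 41, 86 → MAD = 17
Robust SD ≈ 1.4826 × 17 = 25.204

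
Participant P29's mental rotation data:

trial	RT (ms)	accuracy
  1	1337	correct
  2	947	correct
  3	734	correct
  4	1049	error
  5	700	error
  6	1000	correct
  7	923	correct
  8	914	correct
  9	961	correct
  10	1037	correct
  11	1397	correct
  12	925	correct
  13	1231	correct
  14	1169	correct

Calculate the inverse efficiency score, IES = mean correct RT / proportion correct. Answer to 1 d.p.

Correct trials (n=12): 1337, 947, 734, 1000, 923, 914, 961, 1037, 1397, 925, 1231, 1169
Mean correct RT = 12575/12 = 1047.9167 ms
Proportion correct = 12/14
IES = 1047.9167 / (12/14) = 1222.569 ms

1222.6 ms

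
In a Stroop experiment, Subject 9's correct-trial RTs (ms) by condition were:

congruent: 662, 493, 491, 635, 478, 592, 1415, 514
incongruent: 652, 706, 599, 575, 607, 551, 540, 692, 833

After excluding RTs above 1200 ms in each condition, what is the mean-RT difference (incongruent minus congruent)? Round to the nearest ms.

87 ms

congruent: exclude 1415
M(congruent) = 3865/7 = 552.143
M(incongruent) = 5755/9 = 639.444
Difference = 639.444 − 552.143 = 87.302 ms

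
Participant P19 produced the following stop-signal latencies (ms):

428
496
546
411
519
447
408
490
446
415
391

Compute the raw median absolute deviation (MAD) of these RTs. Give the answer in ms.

38 ms

Sorted: 391, 408, 411, 415, 428, 446, 447, 490, 496, 519, 546 → median = 446
|x − 446|: 18, 50, 100, 35, 73, 1, 38, 44, 0, 31, 55
Sorted deviations: 0, 1, 18, 31, 35, 38, 44, 50, 55, 73, 100 → MAD = 38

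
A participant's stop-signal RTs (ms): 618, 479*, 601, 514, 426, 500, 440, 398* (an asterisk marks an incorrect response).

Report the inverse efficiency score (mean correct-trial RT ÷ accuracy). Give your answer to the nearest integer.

689 ms

Correct trials (n=6): 618, 601, 514, 426, 500, 440
Mean correct RT = 3099/6 = 516.5000 ms
Proportion correct = 6/8
IES = 516.5000 / (6/8) = 688.667 ms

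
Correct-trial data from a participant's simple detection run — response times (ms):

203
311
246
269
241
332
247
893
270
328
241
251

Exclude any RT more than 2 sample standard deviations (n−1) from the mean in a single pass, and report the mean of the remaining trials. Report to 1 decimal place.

n = 12, ΣRT = 3832, M = 319.333
Σ(x−M)² = 375450.67; s = √(375450.67/11) = 184.748
Cutoffs: 319.333 ± 2·184.748 → [-50.2, 688.8]
Outside: 893 → excluded.
Retained (n=11): Σ = 2939, mean = 2939/11 = 267.182

267.2 ms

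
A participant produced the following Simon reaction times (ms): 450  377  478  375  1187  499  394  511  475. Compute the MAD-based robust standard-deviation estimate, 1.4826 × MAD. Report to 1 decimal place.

Sorted: 375, 377, 394, 450, 475, 478, 499, 511, 1187 → median = 475
|x − 475| sorted: 0, 3, 24, 25, 36, 81, 98, 100, 712 → MAD = 36
Robust SD ≈ 1.4826 × 36 = 53.374

53.4 ms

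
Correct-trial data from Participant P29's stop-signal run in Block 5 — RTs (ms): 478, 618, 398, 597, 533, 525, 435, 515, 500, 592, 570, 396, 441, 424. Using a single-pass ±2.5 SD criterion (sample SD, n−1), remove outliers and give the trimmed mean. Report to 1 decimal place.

501.6 ms

n = 14, ΣRT = 7022, M = 501.571
Σ(x−M)² = 73787.43; s = √(73787.43/13) = 75.339
Cutoffs: 501.571 ± 2.5·75.339 → [313.2, 689.9]
No RTs fall outside the cutoffs; all 14 retained. Mean = 7022/14 = 501.571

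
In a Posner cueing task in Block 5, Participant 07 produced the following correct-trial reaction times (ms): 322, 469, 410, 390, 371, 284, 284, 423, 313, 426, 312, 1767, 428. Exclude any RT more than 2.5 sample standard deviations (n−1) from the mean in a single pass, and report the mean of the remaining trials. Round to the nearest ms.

n = 13, ΣRT = 6199, M = 476.846
Σ(x−M)² = 1848019.69; s = √(1848019.69/12) = 392.430
Cutoffs: 476.846 ± 2.5·392.430 → [-504.2, 1457.9]
Outside: 1767 → excluded.
Retained (n=12): Σ = 4432, mean = 4432/12 = 369.333

369 ms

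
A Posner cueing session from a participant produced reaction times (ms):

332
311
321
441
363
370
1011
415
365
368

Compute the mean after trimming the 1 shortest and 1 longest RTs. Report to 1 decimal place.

371.9 ms

Sorted: 311, 321, 332, 363, 365, 368, 370, 415, 441, 1011
Drop lowest 1 (311) and highest 1 (1011)
Remaining (n=8): Σ = 2975, mean = 2975/8 = 371.875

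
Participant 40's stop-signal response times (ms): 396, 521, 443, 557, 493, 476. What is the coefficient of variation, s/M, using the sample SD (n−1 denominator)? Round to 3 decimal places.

0.118

n = 6, Σ = 2886, M = 481.0000
Σ(x−M)² = 16214.000; s = √(16214.000/5) = 56.9456
CV = 56.9456 / 481.0000 = 0.11839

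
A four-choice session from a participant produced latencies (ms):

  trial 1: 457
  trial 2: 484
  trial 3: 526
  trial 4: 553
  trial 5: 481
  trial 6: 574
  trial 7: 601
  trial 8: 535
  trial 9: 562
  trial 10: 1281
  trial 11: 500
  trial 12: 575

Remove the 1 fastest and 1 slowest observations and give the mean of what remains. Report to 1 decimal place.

539.1 ms

Sorted: 457, 481, 484, 500, 526, 535, 553, 562, 574, 575, 601, 1281
Drop lowest 1 (457) and highest 1 (1281)
Remaining (n=10): Σ = 5391, mean = 5391/10 = 539.100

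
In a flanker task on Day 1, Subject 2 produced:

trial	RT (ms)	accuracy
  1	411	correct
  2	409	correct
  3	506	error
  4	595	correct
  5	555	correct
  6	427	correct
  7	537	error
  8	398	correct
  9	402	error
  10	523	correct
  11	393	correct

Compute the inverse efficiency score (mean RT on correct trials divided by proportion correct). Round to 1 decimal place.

637.8 ms

Correct trials (n=8): 411, 409, 595, 555, 427, 398, 523, 393
Mean correct RT = 3711/8 = 463.8750 ms
Proportion correct = 8/11
IES = 463.8750 / (8/11) = 637.828 ms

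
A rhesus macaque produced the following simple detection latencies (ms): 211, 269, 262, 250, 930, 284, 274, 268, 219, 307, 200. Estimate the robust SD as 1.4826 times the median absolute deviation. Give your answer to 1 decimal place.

26.7 ms

Sorted: 200, 211, 219, 250, 262, 268, 269, 274, 284, 307, 930 → median = 268
|x − 268| sorted: 0, 1, 6, 6, 16, 18, 39, 49, 57, 68, 662 → MAD = 18
Robust SD ≈ 1.4826 × 18 = 26.687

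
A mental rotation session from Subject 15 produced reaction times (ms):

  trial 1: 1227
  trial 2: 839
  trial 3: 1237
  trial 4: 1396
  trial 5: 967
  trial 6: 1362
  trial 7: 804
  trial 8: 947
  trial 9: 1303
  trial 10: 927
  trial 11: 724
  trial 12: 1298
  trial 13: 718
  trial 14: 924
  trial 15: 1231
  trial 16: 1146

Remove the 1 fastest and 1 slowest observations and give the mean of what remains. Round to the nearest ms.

Sorted: 718, 724, 804, 839, 924, 927, 947, 967, 1146, 1227, 1231, 1237, 1298, 1303, 1362, 1396
Drop lowest 1 (718) and highest 1 (1396)
Remaining (n=14): Σ = 14936, mean = 14936/14 = 1066.857

1067 ms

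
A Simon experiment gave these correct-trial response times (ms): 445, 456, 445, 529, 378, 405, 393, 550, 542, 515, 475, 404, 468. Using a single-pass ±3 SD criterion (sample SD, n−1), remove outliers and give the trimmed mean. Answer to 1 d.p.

461.9 ms

n = 13, ΣRT = 6005, M = 461.923
Σ(x−M)² = 40690.92; s = √(40690.92/12) = 58.232
Cutoffs: 461.923 ± 3·58.232 → [287.2, 636.6]
No RTs fall outside the cutoffs; all 13 retained. Mean = 6005/13 = 461.923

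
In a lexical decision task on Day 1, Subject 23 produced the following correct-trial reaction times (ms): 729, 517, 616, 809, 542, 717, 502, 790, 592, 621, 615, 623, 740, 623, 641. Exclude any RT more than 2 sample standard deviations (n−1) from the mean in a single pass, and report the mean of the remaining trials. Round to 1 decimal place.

n = 15, ΣRT = 9677, M = 645.133
Σ(x−M)² = 122737.73; s = √(122737.73/14) = 93.632
Cutoffs: 645.133 ± 2·93.632 → [457.9, 832.4]
No RTs fall outside the cutoffs; all 15 retained. Mean = 9677/15 = 645.133

645.1 ms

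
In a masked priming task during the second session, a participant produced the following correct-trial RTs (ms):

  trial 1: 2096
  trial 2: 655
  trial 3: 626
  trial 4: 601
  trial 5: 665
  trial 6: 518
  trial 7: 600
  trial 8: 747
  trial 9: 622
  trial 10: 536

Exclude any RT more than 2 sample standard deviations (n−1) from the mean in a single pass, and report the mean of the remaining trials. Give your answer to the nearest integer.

n = 10, ΣRT = 7666, M = 766.600
Σ(x−M)² = 2001300.40; s = √(2001300.40/9) = 471.558
Cutoffs: 766.600 ± 2·471.558 → [-176.5, 1709.7]
Outside: 2096 → excluded.
Retained (n=9): Σ = 5570, mean = 5570/9 = 618.889

619 ms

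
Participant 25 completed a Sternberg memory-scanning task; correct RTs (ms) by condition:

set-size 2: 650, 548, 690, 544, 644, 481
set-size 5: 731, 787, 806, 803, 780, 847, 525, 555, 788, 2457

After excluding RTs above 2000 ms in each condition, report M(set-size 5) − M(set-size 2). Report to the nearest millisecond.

set-size 5: exclude 2457
M(set-size 2) = 3557/6 = 592.833
M(set-size 5) = 6622/9 = 735.778
Difference = 735.778 − 592.833 = 142.944 ms

143 ms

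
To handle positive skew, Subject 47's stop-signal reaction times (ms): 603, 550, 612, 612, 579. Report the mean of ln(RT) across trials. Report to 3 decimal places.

ln(RT): 6.4019, 6.3099, 6.4167, 6.4167, 6.3613
Σ ln(RT) = 31.9066
Mean = 31.9066/5 = 6.38132

6.381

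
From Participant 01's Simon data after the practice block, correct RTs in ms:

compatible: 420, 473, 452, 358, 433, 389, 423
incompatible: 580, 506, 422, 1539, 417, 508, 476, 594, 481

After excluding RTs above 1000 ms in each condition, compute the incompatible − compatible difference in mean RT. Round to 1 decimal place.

76.9 ms

incompatible: exclude 1539
M(compatible) = 2948/7 = 421.143
M(incompatible) = 3984/8 = 498.000
Difference = 498.000 − 421.143 = 76.857 ms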